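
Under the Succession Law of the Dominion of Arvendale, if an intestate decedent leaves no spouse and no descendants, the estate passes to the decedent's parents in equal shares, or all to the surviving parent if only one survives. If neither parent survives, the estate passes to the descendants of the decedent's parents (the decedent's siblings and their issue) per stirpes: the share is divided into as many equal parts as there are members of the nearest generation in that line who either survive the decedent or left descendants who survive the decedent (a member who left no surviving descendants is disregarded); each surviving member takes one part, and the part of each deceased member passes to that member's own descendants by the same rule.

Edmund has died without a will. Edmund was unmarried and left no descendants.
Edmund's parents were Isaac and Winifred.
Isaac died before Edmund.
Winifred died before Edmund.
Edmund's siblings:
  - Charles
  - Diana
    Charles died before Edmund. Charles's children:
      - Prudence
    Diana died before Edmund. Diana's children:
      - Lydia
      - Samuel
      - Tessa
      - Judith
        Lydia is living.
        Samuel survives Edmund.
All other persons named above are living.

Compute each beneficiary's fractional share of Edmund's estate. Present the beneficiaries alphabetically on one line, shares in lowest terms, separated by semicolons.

Judith 1/8; Lydia 1/8; Prudence 1/2; Samuel 1/8; Tessa 1/8

Neither parent survives and there are no descendants, so the estate passes to Edmund's siblings and their issue per stirpes.
The estate is divided into 2 equal shares of 1/2 among Charles, Diana.
Charles predeceased; the 1/2 allotted to Charles's branch passes to Charles's issue by representation.
Prudence is the sole taker at this level and receives the full 1/2.
Diana predeceased; the 1/2 allotted to Diana's branch passes to Diana's issue by representation.
The 1/2 is divided into 4 equal shares of 1/8 among Lydia, Samuel, Tessa, Judith.
Lydia is living and takes 1/8.
Samuel is living and takes 1/8.
Tessa is living and takes 1/8.
Judith is living and takes 1/8.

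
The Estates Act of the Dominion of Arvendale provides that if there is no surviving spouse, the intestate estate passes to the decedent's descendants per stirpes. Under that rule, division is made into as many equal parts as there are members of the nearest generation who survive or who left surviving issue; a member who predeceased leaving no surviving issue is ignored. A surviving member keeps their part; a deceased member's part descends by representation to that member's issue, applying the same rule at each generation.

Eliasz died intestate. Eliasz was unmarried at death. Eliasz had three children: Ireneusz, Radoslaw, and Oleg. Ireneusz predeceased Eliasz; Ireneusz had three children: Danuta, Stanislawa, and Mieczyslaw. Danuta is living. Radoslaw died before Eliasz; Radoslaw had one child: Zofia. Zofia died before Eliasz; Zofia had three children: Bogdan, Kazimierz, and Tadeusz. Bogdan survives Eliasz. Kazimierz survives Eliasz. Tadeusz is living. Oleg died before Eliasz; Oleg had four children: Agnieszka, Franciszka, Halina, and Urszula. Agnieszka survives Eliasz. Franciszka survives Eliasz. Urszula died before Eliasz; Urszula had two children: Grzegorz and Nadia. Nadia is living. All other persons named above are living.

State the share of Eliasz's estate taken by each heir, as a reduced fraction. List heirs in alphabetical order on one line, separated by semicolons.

There is no surviving spouse, so the entire estate passes to Eliasz's descendants per stirpes.
The estate is divided into 3 equal shares of 1/3 among Ireneusz, Radoslaw, Oleg.
Ireneusz predeceased; the 1/3 allotted to Ireneusz's branch passes to Ireneusz's issue by representation.
The 1/3 is divided into 3 equal shares of 1/9 among Danuta, Stanislawa, Mieczyslaw.
Danuta is living and takes 1/9.
Stanislawa is living and takes 1/9.
Mieczyslaw is living and takes 1/9.
Radoslaw predeceased; the 1/3 allotted to Radoslaw's branch passes to Radoslaw's issue by representation.
Zofia's line is the sole branch at this level, so the full 1/3 passes to Zofia's issue by representation.
The 1/3 is divided into 3 equal shares of 1/9 among Bogdan, Kazimierz, Tadeusz.
Bogdan is living and takes 1/9.
Kazimierz is living and takes 1/9.
Tadeusz is living and takes 1/9.
Oleg predeceased; the 1/3 allotted to Oleg's branch passes to Oleg's issue by representation.
The 1/3 is divided into 4 equal shares of 1/12 among Agnieszka, Franciszka, Halina, Urszula.
Agnieszka is living and takes 1/12.
Franciszka is living and takes 1/12.
Halina is living and takes 1/12.
Urszula predeceased; the 1/12 allotted to Urszula's branch passes to Urszula's issue by representation.
The 1/12 is divided into 2 equal shares of 1/24 among Grzegorz, Nadia.
Grzegorz is living and takes 1/24.
Nadia is living and takes 1/24.

Agnieszka 1/12; Bogdan 1/9; Danuta 1/9; Franciszka 1/12; Grzegorz 1/24; Halina 1/12; Kazimierz 1/9; Mieczyslaw 1/9; Nadia 1/24; Stanislawa 1/9; Tadeusz 1/9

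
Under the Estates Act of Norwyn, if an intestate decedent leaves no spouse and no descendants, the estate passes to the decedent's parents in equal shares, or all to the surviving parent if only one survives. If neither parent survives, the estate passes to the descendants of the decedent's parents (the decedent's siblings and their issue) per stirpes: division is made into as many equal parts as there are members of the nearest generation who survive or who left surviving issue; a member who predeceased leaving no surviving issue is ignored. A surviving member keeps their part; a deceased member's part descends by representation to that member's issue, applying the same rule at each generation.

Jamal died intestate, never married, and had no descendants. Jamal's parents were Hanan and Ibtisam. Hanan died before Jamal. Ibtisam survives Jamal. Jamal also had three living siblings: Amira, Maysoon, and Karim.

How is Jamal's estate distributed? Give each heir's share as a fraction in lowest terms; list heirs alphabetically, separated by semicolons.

Only one parent, Ibtisam, survives, so Ibtisam takes the entire estate. The siblings take nothing because a surviving parent has priority.

Ibtisam 1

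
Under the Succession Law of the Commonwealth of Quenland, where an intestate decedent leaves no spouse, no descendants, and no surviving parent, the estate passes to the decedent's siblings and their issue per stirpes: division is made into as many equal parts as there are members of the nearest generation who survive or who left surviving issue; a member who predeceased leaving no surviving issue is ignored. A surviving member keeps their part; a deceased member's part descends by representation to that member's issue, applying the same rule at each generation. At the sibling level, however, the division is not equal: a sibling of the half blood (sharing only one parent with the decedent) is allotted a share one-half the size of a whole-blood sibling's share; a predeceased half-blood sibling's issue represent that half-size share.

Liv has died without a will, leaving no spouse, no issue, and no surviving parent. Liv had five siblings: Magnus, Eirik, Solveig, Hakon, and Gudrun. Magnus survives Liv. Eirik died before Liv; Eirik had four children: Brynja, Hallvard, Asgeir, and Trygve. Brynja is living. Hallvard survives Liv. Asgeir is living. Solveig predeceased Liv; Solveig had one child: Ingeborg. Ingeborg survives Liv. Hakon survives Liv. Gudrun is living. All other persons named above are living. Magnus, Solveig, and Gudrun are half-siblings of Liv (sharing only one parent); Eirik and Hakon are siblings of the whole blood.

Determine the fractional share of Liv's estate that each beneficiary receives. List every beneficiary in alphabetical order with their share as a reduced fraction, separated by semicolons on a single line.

Asgeir 1/14; Brynja 1/14; Gudrun 1/7; Hakon 2/7; Hallvard 1/14; Ingeborg 1/7; Magnus 1/7; Trygve 1/14

No spouse, descendants, or parent survives, so the estate passes to Liv's siblings per stirpes.
Half-blood siblings count for one-half the weight of whole-blood siblings at the initial division.
Dividing 1 in proportion to weights (total weight 7/2): Magnus (weight 1/2) → 1/7; Eirik (weight 1) → 2/7; Solveig (weight 1/2) → 1/7; Hakon (weight 1) → 2/7; Gudrun (weight 1/2) → 1/7.
Magnus is living and takes 1/7.
Eirik predeceased; the 2/7 allotted to Eirik's branch passes to Eirik's issue by representation.
The 2/7 is divided into 4 equal shares of 1/14 among Brynja, Hallvard, Asgeir, Trygve.
Brynja is living and takes 1/14.
Hallvard is living and takes 1/14.
Asgeir is living and takes 1/14.
Trygve is living and takes 1/14.
Solveig predeceased; the 1/7 allotted to Solveig's branch passes to Solveig's issue by representation.
Ingeborg is the sole taker at this level and receives the full 1/7.
Hakon is living and takes 2/7.
Gudrun is living and takes 1/7.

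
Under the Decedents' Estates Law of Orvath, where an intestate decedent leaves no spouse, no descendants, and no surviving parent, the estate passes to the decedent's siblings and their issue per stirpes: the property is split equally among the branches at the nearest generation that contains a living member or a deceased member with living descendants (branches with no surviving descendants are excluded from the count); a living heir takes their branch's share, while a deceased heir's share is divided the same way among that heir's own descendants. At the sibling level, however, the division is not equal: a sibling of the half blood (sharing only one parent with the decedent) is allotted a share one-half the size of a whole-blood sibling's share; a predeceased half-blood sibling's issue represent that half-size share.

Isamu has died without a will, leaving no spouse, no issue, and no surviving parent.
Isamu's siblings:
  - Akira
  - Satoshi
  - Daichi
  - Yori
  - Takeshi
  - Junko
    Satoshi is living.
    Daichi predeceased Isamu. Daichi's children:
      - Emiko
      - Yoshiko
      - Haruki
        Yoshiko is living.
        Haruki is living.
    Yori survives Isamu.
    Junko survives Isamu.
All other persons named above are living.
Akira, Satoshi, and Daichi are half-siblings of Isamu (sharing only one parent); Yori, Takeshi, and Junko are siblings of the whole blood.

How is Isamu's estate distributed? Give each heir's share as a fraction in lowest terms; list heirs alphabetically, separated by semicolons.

Akira 1/9; Emiko 1/27; Haruki 1/27; Junko 2/9; Satoshi 1/9; Takeshi 2/9; Yori 2/9; Yoshiko 1/27

No spouse, descendants, or parent survives, so the estate passes to Isamu's siblings per stirpes.
Half-blood siblings count for one-half the weight of whole-blood siblings at the initial division.
Dividing 1 in proportion to weights (total weight 9/2): Akira (weight 1/2) → 1/9; Satoshi (weight 1/2) → 1/9; Daichi (weight 1/2) → 1/9; Yori (weight 1) → 2/9; Takeshi (weight 1) → 2/9; Junko (weight 1) → 2/9.
Akira is living and takes 1/9.
Satoshi is living and takes 1/9.
Daichi predeceased; the 1/9 allotted to Daichi's branch passes to Daichi's issue by representation.
The 1/9 is divided into 3 equal shares of 1/27 among Emiko, Yoshiko, Haruki.
Emiko is living and takes 1/27.
Yoshiko is living and takes 1/27.
Haruki is living and takes 1/27.
Yori is living and takes 2/9.
Takeshi is living and takes 2/9.
Junko is living and takes 2/9.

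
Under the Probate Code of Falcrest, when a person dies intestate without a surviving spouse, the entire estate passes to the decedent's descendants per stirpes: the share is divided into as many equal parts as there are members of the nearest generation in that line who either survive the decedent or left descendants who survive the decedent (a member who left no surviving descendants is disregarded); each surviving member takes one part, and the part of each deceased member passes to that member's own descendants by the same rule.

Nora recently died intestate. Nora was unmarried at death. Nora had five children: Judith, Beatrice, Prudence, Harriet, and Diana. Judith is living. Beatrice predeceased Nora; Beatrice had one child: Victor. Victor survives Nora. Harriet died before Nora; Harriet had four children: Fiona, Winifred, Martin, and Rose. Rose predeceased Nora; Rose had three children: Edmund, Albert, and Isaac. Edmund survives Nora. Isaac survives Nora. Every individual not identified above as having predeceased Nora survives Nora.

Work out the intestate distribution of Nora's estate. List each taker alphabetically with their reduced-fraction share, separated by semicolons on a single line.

Albert 1/60; Diana 1/5; Edmund 1/60; Fiona 1/20; Isaac 1/60; Judith 1/5; Martin 1/20; Prudence 1/5; Victor 1/5; Winifred 1/20

There is no surviving spouse, so the entire estate passes to Nora's descendants per stirpes.
The estate is divided into 5 equal shares of 1/5 among Judith, Beatrice, Prudence, Harriet, Diana.
Judith is living and takes 1/5.
Beatrice predeceased; the 1/5 allotted to Beatrice's branch passes to Beatrice's issue by representation.
Victor is the sole taker at this level and receives the full 1/5.
Prudence is living and takes 1/5.
Harriet predeceased; the 1/5 allotted to Harriet's branch passes to Harriet's issue by representation.
The 1/5 is divided into 4 equal shares of 1/20 among Fiona, Winifred, Martin, Rose.
Fiona is living and takes 1/20.
Winifred is living and takes 1/20.
Martin is living and takes 1/20.
Rose predeceased; the 1/20 allotted to Rose's branch passes to Rose's issue by representation.
The 1/20 is divided into 3 equal shares of 1/60 among Edmund, Albert, Isaac.
Edmund is living and takes 1/60.
Albert is living and takes 1/60.
Isaac is living and takes 1/60.
Diana is living and takes 1/5.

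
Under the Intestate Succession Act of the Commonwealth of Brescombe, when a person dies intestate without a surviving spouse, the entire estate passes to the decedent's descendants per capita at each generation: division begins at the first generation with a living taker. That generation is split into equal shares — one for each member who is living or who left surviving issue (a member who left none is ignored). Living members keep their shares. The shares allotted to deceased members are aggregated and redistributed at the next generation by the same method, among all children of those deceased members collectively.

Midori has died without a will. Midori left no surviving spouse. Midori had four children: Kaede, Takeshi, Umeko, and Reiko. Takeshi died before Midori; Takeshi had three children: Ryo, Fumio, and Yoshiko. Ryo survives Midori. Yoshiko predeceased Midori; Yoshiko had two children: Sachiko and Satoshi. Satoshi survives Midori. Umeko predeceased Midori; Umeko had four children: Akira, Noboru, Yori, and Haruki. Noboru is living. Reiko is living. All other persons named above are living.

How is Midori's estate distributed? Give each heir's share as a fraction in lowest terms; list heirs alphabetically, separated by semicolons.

There is no surviving spouse, so the entire estate passes to Midori's descendants per capita at each generation.
At generation 1 (Kaede, Takeshi, Umeko, Reiko) there are 4 shares of (1)/4 = 1/4 each.
Living: Kaede and Reiko — each takes 1/4.
Deceased: Takeshi and Umeko. Their combined 1/2 is pooled and carried to generation 2.
At generation 2 (Ryo, Fumio, Yoshiko, Akira, Noboru, Yori, Haruki) there are 7 shares of (1/2)/7 = 1/14 each.
Living: Ryo, Fumio, Akira, Noboru, Yori, and Haruki — each takes 1/14.
Deceased: Yoshiko. That 1/14 share is carried to generation 3.
At generation 3 (Sachiko, Satoshi) there are 2 shares of (1/14)/2 = 1/28 each.
Living: Sachiko and Satoshi — each takes 1/28.

Akira 1/14; Fumio 1/14; Haruki 1/14; Kaede 1/4; Noboru 1/14; Reiko 1/4; Ryo 1/14; Sachiko 1/28; Satoshi 1/28; Yori 1/14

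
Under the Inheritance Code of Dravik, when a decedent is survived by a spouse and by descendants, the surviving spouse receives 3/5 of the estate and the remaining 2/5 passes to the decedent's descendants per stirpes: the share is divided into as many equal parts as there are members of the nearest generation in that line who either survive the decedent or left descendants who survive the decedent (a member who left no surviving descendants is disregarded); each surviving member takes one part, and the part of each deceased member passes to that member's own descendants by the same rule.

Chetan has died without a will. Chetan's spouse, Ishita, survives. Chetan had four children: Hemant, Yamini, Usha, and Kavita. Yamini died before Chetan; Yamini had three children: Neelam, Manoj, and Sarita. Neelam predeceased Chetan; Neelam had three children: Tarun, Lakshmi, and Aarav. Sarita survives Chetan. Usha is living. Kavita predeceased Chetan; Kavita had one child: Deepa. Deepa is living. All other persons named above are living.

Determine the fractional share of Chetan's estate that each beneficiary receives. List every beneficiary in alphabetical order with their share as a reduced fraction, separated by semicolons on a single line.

Aarav 1/90; Deepa 1/10; Hemant 1/10; Ishita 3/5; Lakshmi 1/90; Manoj 1/30; Sarita 1/30; Tarun 1/90; Usha 1/10

Ishita, as surviving spouse, takes 3/5.
The remaining 2/5 passes to Chetan's descendants per stirpes.
The 2/5 is divided into 4 equal shares of 1/10 among Hemant, Yamini, Usha, Kavita.
Hemant is living and takes 1/10.
Yamini predeceased; the 1/10 allotted to Yamini's branch passes to Yamini's issue by representation.
The 1/10 is divided into 3 equal shares of 1/30 among Neelam, Manoj, Sarita.
Neelam predeceased; the 1/30 allotted to Neelam's branch passes to Neelam's issue by representation.
The 1/30 is divided into 3 equal shares of 1/90 among Tarun, Lakshmi, Aarav.
Tarun is living and takes 1/90.
Lakshmi is living and takes 1/90.
Aarav is living and takes 1/90.
Manoj is living and takes 1/30.
Sarita is living and takes 1/30.
Usha is living and takes 1/10.
Kavita predeceased; the 1/10 allotted to Kavita's branch passes to Kavita's issue by representation.
Deepa is the sole taker at this level and receives the full 1/10.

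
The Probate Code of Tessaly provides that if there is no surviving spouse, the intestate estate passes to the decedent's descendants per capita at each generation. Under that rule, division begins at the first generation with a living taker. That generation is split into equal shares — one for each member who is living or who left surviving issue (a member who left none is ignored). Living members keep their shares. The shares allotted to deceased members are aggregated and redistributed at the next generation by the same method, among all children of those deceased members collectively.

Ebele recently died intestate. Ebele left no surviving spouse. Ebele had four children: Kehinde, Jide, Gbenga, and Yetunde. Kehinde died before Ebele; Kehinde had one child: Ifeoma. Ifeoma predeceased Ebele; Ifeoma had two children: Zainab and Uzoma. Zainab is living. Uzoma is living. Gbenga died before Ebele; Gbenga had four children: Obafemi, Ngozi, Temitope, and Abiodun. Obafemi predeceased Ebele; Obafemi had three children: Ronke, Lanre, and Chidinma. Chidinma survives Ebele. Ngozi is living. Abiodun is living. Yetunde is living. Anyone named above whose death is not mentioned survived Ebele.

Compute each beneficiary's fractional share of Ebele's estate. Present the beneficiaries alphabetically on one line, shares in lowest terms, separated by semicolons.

Abiodun 1/10; Chidinma 1/25; Jide 1/4; Lanre 1/25; Ngozi 1/10; Ronke 1/25; Temitope 1/10; Uzoma 1/25; Yetunde 1/4; Zainab 1/25

There is no surviving spouse, so the entire estate passes to Ebele's descendants per capita at each generation.
At generation 1 (Kehinde, Jide, Gbenga, Yetunde) there are 4 shares of (1)/4 = 1/4 each.
Living: Jide and Yetunde — each takes 1/4.
Deceased: Kehinde and Gbenga. Their combined 1/2 is pooled and carried to generation 2.
At generation 2 (Ifeoma, Obafemi, Ngozi, Temitope, Abiodun) there are 5 shares of (1/2)/5 = 1/10 each.
Living: Ngozi, Temitope, and Abiodun — each takes 1/10.
Deceased: Ifeoma and Obafemi. Their combined 1/5 is pooled and carried to generation 3.
At generation 3 (Zainab, Uzoma, Ronke, Lanre, Chidinma) there are 5 shares of (1/5)/5 = 1/25 each.
Living: Zainab, Uzoma, Ronke, Lanre, and Chidinma — each takes 1/25.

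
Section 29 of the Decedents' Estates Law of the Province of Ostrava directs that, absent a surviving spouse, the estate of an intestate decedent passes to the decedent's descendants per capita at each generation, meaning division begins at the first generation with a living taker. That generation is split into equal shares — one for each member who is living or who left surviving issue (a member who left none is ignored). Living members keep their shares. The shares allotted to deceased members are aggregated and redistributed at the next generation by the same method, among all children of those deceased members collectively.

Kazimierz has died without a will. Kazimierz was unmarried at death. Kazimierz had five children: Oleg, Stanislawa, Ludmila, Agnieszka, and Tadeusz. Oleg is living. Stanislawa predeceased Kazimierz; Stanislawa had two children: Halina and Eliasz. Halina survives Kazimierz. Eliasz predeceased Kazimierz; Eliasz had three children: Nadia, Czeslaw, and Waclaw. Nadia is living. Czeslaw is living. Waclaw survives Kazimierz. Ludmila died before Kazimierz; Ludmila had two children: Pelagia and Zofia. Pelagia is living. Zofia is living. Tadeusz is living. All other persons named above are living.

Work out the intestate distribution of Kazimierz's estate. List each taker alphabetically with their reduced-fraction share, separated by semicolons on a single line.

There is no surviving spouse, so the entire estate passes to Kazimierz's descendants per capita at each generation.
At generation 1 (Oleg, Stanislawa, Ludmila, Agnieszka, Tadeusz) there are 5 shares of (1)/5 = 1/5 each.
Living: Oleg, Agnieszka, and Tadeusz — each takes 1/5.
Deceased: Stanislawa and Ludmila. Their combined 2/5 is pooled and carried to generation 2.
At generation 2 (Halina, Eliasz, Pelagia, Zofia) there are 4 shares of (2/5)/4 = 1/10 each.
Living: Halina, Pelagia, and Zofia — each takes 1/10.
Deceased: Eliasz. That 1/10 share is carried to generation 3.
At generation 3 (Nadia, Czeslaw, Waclaw) there are 3 shares of (1/10)/3 = 1/30 each.
Living: Nadia, Czeslaw, and Waclaw — each takes 1/30.

Agnieszka 1/5; Czeslaw 1/30; Halina 1/10; Nadia 1/30; Oleg 1/5; Pelagia 1/10; Tadeusz 1/5; Waclaw 1/30; Zofia 1/10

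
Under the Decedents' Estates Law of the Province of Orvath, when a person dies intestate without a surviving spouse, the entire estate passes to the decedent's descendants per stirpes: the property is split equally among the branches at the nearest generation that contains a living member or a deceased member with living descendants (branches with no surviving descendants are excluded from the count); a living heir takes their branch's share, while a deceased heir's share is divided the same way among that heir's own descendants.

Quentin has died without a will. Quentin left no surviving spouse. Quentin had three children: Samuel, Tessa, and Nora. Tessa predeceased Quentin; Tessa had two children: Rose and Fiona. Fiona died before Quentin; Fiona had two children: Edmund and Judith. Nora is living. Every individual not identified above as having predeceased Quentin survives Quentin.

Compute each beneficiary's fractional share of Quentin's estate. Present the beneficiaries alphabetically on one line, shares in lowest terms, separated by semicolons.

There is no surviving spouse, so the entire estate passes to Quentin's descendants per stirpes.
The estate is divided into 3 equal shares of 1/3 among Samuel, Tessa, Nora.
Samuel is living and takes 1/3.
Tessa predeceased; the 1/3 allotted to Tessa's branch passes to Tessa's issue by representation.
The 1/3 is divided into 2 equal shares of 1/6 among Rose, Fiona.
Rose is living and takes 1/6.
Fiona predeceased; the 1/6 allotted to Fiona's branch passes to Fiona's issue by representation.
The 1/6 is divided into 2 equal shares of 1/12 among Edmund, Judith.
Edmund is living and takes 1/12.
Judith is living and takes 1/12.
Nora is living and takes 1/3.

Edmund 1/12; Judith 1/12; Nora 1/3; Rose 1/6; Samuel 1/3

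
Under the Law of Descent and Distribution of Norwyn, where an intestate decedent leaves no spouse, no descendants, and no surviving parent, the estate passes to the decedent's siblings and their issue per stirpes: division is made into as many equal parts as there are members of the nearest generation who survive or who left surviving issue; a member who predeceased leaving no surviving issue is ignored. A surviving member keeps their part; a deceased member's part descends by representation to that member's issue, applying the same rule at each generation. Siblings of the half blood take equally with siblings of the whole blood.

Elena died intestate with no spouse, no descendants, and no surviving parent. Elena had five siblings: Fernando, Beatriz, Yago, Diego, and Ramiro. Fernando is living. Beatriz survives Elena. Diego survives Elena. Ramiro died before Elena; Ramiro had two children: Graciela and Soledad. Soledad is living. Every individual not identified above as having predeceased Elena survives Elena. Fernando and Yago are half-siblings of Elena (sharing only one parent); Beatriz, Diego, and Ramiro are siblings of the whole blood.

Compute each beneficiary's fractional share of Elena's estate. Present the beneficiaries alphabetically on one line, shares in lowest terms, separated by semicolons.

No spouse, descendants, or parent survives, so the estate passes to Elena's siblings per stirpes.
Half-blood and whole-blood siblings take equally under the stated rule.
The estate is divided into 5 equal shares of 1/5 among Fernando, Beatriz, Yago, Diego, Ramiro.
Fernando is living and takes 1/5.
Beatriz is living and takes 1/5.
Yago is living and takes 1/5.
Diego is living and takes 1/5.
Ramiro predeceased; the 1/5 allotted to Ramiro's branch passes to Ramiro's issue by representation.
The 1/5 is divided into 2 equal shares of 1/10 among Graciela, Soledad.
Graciela is living and takes 1/10.
Soledad is living and takes 1/10.

Beatriz 1/5; Diego 1/5; Fernando 1/5; Graciela 1/10; Soledad 1/10; Yago 1/5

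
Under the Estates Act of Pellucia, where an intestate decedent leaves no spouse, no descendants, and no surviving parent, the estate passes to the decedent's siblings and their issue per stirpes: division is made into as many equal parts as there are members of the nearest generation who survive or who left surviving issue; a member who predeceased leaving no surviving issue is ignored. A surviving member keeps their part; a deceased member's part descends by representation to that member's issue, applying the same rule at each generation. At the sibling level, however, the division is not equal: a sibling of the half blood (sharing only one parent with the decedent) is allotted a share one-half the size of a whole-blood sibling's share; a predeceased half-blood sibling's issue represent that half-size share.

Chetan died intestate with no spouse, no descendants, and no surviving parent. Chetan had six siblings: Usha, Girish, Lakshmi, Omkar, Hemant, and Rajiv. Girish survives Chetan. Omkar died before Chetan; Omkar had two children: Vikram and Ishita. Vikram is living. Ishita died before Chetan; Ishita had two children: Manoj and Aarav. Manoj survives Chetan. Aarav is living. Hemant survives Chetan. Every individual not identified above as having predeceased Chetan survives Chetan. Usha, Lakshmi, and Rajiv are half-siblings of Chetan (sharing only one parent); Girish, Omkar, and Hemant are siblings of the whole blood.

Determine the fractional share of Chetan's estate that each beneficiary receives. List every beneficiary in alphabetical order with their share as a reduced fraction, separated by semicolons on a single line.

No spouse, descendants, or parent survives, so the estate passes to Chetan's siblings per stirpes.
Half-blood siblings count for one-half the weight of whole-blood siblings at the initial division.
Dividing 1 in proportion to weights (total weight 9/2): Usha (weight 1/2) → 1/9; Girish (weight 1) → 2/9; Lakshmi (weight 1/2) → 1/9; Omkar (weight 1) → 2/9; Hemant (weight 1) → 2/9; Rajiv (weight 1/2) → 1/9.
Usha is living and takes 1/9.
Girish is living and takes 2/9.
Lakshmi is living and takes 1/9.
Omkar predeceased; the 2/9 allotted to Omkar's branch passes to Omkar's issue by representation.
The 2/9 is divided into 2 equal shares of 1/9 among Vikram, Ishita.
Vikram is living and takes 1/9.
Ishita predeceased; the 1/9 allotted to Ishita's branch passes to Ishita's issue by representation.
The 1/9 is divided into 2 equal shares of 1/18 among Manoj, Aarav.
Manoj is living and takes 1/18.
Aarav is living and takes 1/18.
Hemant is living and takes 2/9.
Rajiv is living and takes 1/9.

Aarav 1/18; Girish 2/9; Hemant 2/9; Lakshmi 1/9; Manoj 1/18; Rajiv 1/9; Usha 1/9; Vikram 1/9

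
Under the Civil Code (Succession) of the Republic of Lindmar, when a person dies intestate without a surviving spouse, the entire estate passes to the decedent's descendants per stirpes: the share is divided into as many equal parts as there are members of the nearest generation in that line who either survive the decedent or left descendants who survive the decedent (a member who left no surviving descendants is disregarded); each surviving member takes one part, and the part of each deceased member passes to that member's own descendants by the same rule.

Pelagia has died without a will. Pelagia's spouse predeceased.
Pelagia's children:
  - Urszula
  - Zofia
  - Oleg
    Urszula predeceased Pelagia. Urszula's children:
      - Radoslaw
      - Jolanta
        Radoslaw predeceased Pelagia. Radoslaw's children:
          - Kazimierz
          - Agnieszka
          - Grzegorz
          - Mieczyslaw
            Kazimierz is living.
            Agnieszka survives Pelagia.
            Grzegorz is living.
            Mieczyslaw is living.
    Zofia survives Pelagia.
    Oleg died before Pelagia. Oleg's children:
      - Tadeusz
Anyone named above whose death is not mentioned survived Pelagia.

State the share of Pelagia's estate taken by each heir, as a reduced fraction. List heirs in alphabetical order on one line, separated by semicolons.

Agnieszka 1/24; Grzegorz 1/24; Jolanta 1/6; Kazimierz 1/24; Mieczyslaw 1/24; Tadeusz 1/3; Zofia 1/3

There is no surviving spouse, so the entire estate passes to Pelagia's descendants per stirpes.
The estate is divided into 3 equal shares of 1/3 among Urszula, Zofia, Oleg.
Urszula predeceased; the 1/3 allotted to Urszula's branch passes to Urszula's issue by representation.
The 1/3 is divided into 2 equal shares of 1/6 among Radoslaw, Jolanta.
Radoslaw predeceased; the 1/6 allotted to Radoslaw's branch passes to Radoslaw's issue by representation.
The 1/6 is divided into 4 equal shares of 1/24 among Kazimierz, Agnieszka, Grzegorz, Mieczyslaw.
Kazimierz is living and takes 1/24.
Agnieszka is living and takes 1/24.
Grzegorz is living and takes 1/24.
Mieczyslaw is living and takes 1/24.
Jolanta is living and takes 1/6.
Zofia is living and takes 1/3.
Oleg predeceased; the 1/3 allotted to Oleg's branch passes to Oleg's issue by representation.
Tadeusz is the sole taker at this level and receives the full 1/3.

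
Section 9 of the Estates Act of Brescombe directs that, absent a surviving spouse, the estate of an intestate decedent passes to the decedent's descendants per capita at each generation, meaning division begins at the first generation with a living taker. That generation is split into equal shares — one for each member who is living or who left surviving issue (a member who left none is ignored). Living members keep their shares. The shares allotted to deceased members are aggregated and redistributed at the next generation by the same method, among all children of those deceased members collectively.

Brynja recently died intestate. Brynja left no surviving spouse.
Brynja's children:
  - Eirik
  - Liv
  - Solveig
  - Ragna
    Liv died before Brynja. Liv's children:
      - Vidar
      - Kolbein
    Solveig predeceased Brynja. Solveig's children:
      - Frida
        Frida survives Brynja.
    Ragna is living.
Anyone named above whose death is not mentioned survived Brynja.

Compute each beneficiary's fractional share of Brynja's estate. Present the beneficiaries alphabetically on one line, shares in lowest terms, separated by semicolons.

There is no surviving spouse, so the entire estate passes to Brynja's descendants per capita at each generation.
At generation 1 (Eirik, Liv, Solveig, Ragna) there are 4 shares of (1)/4 = 1/4 each.
Living: Eirik and Ragna — each takes 1/4.
Deceased: Liv and Solveig. Their combined 1/2 is pooled and carried to generation 2.
At generation 2 (Vidar, Kolbein, Frida) there are 3 shares of (1/2)/3 = 1/6 each.
Living: Vidar, Kolbein, and Frida — each takes 1/6.

Eirik 1/4; Frida 1/6; Kolbein 1/6; Ragna 1/4; Vidar 1/6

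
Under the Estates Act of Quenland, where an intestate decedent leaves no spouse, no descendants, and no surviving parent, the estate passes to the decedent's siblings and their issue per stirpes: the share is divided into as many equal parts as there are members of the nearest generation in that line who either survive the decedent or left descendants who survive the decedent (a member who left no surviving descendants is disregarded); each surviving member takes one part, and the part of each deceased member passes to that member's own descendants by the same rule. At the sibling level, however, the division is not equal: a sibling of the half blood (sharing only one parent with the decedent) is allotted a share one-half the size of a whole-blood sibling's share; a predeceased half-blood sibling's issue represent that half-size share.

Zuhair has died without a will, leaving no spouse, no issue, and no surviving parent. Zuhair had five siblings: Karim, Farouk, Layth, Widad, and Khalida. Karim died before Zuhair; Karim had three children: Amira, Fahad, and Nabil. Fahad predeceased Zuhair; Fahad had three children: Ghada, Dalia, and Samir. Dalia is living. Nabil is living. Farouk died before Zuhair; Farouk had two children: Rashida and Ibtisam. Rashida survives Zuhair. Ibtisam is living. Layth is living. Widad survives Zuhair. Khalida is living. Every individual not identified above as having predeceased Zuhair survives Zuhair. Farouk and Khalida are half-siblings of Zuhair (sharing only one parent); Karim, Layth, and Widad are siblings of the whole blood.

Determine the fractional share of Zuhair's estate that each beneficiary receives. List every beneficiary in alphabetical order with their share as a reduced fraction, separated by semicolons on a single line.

Amira 1/12; Dalia 1/36; Ghada 1/36; Ibtisam 1/16; Khalida 1/8; Layth 1/4; Nabil 1/12; Rashida 1/16; Samir 1/36; Widad 1/4

No spouse, descendants, or parent survives, so the estate passes to Zuhair's siblings per stirpes.
Half-blood siblings count for one-half the weight of whole-blood siblings at the initial division.
Dividing 1 in proportion to weights (total weight 4): Karim (weight 1) → 1/4; Farouk (weight 1/2) → 1/8; Layth (weight 1) → 1/4; Widad (weight 1) → 1/4; Khalida (weight 1/2) → 1/8.
Karim predeceased; the 1/4 allotted to Karim's branch passes to Karim's issue by representation.
The 1/4 is divided into 3 equal shares of 1/12 among Amira, Fahad, Nabil.
Amira is living and takes 1/12.
Fahad predeceased; the 1/12 allotted to Fahad's branch passes to Fahad's issue by representation.
The 1/12 is divided into 3 equal shares of 1/36 among Ghada, Dalia, Samir.
Ghada is living and takes 1/36.
Dalia is living and takes 1/36.
Samir is living and takes 1/36.
Nabil is living and takes 1/12.
Farouk predeceased; the 1/8 allotted to Farouk's branch passes to Farouk's issue by representation.
The 1/8 is divided into 2 equal shares of 1/16 among Rashida, Ibtisam.
Rashida is living and takes 1/16.
Ibtisam is living and takes 1/16.
Layth is living and takes 1/4.
Widad is living and takes 1/4.
Khalida is living and takes 1/8.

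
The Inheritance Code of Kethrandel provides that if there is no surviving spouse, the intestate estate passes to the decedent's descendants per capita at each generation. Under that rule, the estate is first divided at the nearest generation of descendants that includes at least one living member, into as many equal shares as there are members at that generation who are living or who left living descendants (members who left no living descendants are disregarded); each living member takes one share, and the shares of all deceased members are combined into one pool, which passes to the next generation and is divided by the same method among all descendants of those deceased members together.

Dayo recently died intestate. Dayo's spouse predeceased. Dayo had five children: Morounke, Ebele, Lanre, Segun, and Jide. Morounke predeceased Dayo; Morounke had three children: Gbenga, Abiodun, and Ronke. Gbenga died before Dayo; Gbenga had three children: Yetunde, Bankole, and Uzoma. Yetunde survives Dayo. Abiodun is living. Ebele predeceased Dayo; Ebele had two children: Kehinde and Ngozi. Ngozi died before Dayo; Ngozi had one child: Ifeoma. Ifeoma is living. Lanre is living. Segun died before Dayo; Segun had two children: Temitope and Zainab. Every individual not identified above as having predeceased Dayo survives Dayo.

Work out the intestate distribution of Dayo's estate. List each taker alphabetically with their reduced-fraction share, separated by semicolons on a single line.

There is no surviving spouse, so the entire estate passes to Dayo's descendants per capita at each generation.
At generation 1 (Morounke, Ebele, Lanre, Segun, Jide) there are 5 shares of (1)/5 = 1/5 each.
Living: Lanre and Jide — each takes 1/5.
Deceased: Morounke, Ebele, and Segun. Their combined 3/5 is pooled and carried to generation 2.
At generation 2 (Gbenga, Abiodun, Ronke, Kehinde, Ngozi, Temitope, Zainab) there are 7 shares of (3/5)/7 = 3/35 each.
Living: Abiodun, Ronke, Kehinde, Temitope, and Zainab — each takes 3/35.
Deceased: Gbenga and Ngozi. Their combined 6/35 is pooled and carried to generation 3.
At generation 3 (Yetunde, Bankole, Uzoma, Ifeoma) there are 4 shares of (6/35)/4 = 3/70 each.
Living: Yetunde, Bankole, Uzoma, and Ifeoma — each takes 3/70.

Abiodun 3/35; Bankole 3/70; Ifeoma 3/70; Jide 1/5; Kehinde 3/35; Lanre 1/5; Ronke 3/35; Temitope 3/35; Uzoma 3/70; Yetunde 3/70; Zainab 3/35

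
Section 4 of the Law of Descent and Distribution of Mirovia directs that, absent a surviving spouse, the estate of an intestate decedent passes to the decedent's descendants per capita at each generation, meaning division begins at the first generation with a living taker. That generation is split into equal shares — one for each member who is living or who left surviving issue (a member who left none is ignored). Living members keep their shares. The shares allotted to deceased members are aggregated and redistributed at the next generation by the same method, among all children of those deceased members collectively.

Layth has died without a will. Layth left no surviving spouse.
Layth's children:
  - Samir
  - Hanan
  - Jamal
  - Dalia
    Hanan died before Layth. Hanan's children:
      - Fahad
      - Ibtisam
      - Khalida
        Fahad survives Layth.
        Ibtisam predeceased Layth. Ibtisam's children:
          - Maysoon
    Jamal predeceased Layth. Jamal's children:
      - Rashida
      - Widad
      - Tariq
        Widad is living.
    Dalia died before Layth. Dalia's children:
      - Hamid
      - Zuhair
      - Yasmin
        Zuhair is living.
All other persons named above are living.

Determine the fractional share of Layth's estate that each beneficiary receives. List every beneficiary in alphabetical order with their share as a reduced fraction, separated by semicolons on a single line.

There is no surviving spouse, so the entire estate passes to Layth's descendants per capita at each generation.
At generation 1 (Samir, Hanan, Jamal, Dalia) there are 4 shares of (1)/4 = 1/4 each.
Living: Samir — each takes 1/4.
Deceased: Hanan, Jamal, and Dalia. Their combined 3/4 is pooled and carried to generation 2.
At generation 2 (Fahad, Ibtisam, Khalida, Rashida, Widad, Tariq, Hamid, Zuhair, Yasmin) there are 9 shares of (3/4)/9 = 1/12 each.
Living: Fahad, Khalida, Rashida, Widad, Tariq, Hamid, Zuhair, and Yasmin — each takes 1/12.
Deceased: Ibtisam. That 1/12 share is carried to generation 3.
At generation 3 (Maysoon) there are 1 shares of (1/12)/1 = 1/12 each.
Living: Maysoon — each takes 1/12.

Fahad 1/12; Hamid 1/12; Khalida 1/12; Maysoon 1/12; Rashida 1/12; Samir 1/4; Tariq 1/12; Widad 1/12; Yasmin 1/12; Zuhair 1/12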